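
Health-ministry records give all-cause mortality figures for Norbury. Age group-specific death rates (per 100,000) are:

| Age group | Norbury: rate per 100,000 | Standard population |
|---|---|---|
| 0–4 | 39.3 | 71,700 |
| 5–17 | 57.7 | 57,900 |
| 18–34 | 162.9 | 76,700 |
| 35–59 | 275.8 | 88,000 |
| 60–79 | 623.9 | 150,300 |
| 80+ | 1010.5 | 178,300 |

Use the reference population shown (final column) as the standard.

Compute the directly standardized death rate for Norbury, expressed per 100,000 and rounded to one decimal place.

Standard total = 622,900; weights = 0.1151, 0.0930, 0.1231, 0.1413, 0.2413, 0.2862.
Standardized rate: 0.1151×39.3 + 0.0930×57.7 + 0.1231×162.9 + 0.1413×275.8 + 0.2413×623.9 + 0.2862×1010.5 = 508.6977 per 100,000.

508.7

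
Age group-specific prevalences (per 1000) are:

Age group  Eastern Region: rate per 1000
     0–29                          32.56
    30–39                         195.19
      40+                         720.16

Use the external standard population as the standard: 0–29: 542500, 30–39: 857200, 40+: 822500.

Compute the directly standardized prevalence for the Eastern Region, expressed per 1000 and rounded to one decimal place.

349.8

Standard total = 2222200; weights = 0.2441, 0.3857, 0.3701.
Standardized rate: 0.2441×32.56 + 0.3857×195.19 + 0.3701×720.16 = 349.7940 per 1000.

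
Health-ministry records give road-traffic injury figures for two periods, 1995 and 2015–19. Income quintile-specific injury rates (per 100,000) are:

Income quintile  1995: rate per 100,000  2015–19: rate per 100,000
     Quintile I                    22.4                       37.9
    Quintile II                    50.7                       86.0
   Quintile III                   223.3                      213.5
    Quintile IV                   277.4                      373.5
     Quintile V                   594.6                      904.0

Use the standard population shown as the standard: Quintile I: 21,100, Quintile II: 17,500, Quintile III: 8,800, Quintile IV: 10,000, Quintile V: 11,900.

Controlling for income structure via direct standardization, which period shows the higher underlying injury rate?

2015–19

Standard total = 69,300; weights = 0.3045, 0.2525, 0.1270, 0.1443, 0.1717.
1995: 0.3045×22.4 + 0.2525×50.7 + 0.1270×223.3 + 0.1443×277.4 + 0.1717×594.6 = 190.1107 per 100,000.
2015–19: 0.3045×37.9 + 0.2525×86.0 + 0.1270×213.5 + 0.1443×373.5 + 0.1717×904.0 = 269.4962 per 100,000.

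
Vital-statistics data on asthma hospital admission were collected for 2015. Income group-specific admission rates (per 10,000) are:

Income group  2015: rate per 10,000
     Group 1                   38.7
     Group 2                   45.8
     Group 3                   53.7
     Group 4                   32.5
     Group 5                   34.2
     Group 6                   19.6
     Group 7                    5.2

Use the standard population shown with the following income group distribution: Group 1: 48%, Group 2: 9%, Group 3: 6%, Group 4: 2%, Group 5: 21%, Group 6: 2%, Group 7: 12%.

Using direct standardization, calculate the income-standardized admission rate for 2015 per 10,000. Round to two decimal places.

Standard weights: 0.48, 0.09, 0.06, 0.02, 0.21, 0.02, 0.12.
Standardized rate: 0.4800×38.7 + 0.0900×45.8 + 0.0600×53.7 + 0.0200×32.5 + 0.2100×34.2 + 0.0200×19.6 + 0.1200×5.2 = 34.7680 per 10,000.

34.77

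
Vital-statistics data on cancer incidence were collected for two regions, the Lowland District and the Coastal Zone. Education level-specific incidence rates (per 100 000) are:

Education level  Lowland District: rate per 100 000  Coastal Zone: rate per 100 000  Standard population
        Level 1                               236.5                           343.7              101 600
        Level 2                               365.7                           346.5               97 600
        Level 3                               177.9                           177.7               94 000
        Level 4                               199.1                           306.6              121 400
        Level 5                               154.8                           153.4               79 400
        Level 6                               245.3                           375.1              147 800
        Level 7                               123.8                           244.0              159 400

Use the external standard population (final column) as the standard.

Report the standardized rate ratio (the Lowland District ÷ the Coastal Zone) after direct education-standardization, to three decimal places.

0.737

Standard total = 801 200; weights = 0.1268, 0.1218, 0.1173, 0.1515, 0.0991, 0.1845, 0.1990.
The Lowland District: 0.1268×236.5 + 0.1218×365.7 + 0.1173×177.9 + 0.1515×199.1 + 0.0991×154.8 + 0.1845×245.3 + 0.1990×123.8 = 210.8016 per 100 000.
The Coastal Zone: 0.1268×343.7 + 0.1218×346.5 + 0.1173×177.7 + 0.1515×306.6 + 0.0991×153.4 + 0.1845×375.1 + 0.1990×244.0 = 286.0418 per 100 000.
Ratio = 210.8016 ÷ 286.0418 = 0.73696.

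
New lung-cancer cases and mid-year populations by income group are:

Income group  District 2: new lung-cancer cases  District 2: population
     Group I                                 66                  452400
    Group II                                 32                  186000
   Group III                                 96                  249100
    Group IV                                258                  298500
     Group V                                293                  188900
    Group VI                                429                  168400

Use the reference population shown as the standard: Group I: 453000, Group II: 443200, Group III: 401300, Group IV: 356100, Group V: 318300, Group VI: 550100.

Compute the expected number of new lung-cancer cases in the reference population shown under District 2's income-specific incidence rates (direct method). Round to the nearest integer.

2500

Income-specific rates per 100000 for District 2: 14.59, 17.20, 38.54, 86.43, 155.11, 254.75.
Expected new lung-cancer cases = Σ (standard pop × income-specific rate ÷ 100000)
= 453000×14.59/100000 + 443200×17.20/100000 + 401300×38.54/100000 + 356100×86.43/100000 + 318300×155.11/100000 + 550100×254.75/100000
= 66.09 + 76.25 + 154.66 + 307.78 + 493.71 + 1401.38 = 2499.87.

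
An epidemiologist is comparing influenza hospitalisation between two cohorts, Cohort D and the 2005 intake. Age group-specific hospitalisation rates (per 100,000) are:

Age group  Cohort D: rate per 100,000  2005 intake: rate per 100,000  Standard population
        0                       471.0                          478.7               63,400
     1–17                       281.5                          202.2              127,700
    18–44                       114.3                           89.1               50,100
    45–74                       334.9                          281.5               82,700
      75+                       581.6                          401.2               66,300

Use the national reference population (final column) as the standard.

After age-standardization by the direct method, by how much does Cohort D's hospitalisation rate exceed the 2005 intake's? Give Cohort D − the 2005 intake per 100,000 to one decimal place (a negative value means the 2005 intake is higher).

Standard total = 390,200; weights = 0.1625, 0.3273, 0.1284, 0.2119, 0.1699.
Cohort D: 0.1625×471.0 + 0.3273×281.5 + 0.1284×114.3 + 0.2119×334.9 + 0.1699×581.6 = 353.1309 per 100,000.
The 2005 intake: 0.1625×478.7 + 0.3273×202.2 + 0.1284×89.1 + 0.2119×281.5 + 0.1699×401.2 = 283.2241 per 100,000.
Difference = 353.1309 − 283.2241 = 69.9068.

69.9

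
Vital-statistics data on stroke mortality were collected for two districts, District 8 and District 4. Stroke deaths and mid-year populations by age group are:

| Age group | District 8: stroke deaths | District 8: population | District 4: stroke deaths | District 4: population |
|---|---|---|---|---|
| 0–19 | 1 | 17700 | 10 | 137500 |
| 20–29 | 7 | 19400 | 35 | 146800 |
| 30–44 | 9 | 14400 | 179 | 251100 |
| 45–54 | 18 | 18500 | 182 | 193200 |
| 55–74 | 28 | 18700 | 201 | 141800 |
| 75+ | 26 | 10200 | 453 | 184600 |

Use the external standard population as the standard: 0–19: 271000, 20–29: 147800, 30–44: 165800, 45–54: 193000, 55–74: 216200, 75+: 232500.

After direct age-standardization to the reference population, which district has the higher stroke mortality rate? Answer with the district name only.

District 8

Age-specific rates per 100000 for District 8: 5.65, 36.08, 62.50, 97.30, 149.73, 254.90.
For District 4: 7.27, 23.84, 71.29, 94.20, 141.75, 245.40.
Standard total = 1226300; weights = 0.2210, 0.1205, 0.1352, 0.1574, 0.1763, 0.1896.
District 8: 0.2210×5.65 + 0.1205×36.08 + 0.1352×62.50 + 0.1574×97.30 + 0.1763×149.73 + 0.1896×254.90 = 104.0870 per 100000.
District 4: 0.2210×7.27 + 0.1205×23.84 + 0.1352×71.29 + 0.1574×94.20 + 0.1763×141.75 + 0.1896×245.40 = 100.4613 per 100000.
The crude rates (89.99 vs 100.47) would put District 4 higher, but that reflects its age composition; once standardized to a common age structure, District 8 has the higher underlying rate.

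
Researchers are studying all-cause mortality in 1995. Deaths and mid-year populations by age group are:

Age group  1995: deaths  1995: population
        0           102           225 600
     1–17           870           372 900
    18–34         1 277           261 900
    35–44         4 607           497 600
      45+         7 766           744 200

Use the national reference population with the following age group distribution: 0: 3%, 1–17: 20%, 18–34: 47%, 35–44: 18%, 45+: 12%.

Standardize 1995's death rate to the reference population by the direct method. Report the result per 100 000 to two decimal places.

Age-specific rates per 100 000 for 1995: 45.21, 233.31, 487.59, 925.84, 1043.54.
Standard weights: 0.03, 0.20, 0.47, 0.18, 0.12.
Standardized rate: 0.0300×45.21 + 0.2000×233.31 + 0.4700×487.59 + 0.1800×925.84 + 0.1200×1043.54 = 569.0616 per 100 000.

569.06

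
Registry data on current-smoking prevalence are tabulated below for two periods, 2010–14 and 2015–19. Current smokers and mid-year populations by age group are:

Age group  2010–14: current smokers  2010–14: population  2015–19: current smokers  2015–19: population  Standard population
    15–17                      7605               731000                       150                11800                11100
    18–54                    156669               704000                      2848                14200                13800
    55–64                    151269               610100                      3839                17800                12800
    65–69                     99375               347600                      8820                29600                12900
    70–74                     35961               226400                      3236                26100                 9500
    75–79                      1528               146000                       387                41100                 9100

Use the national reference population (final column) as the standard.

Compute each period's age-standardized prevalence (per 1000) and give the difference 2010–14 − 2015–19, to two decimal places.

Age-specific rates per 1000 for 2010–14: 10.404, 222.541, 247.941, 285.889, 158.838, 10.466.
For 2015–19: 12.712, 200.563, 215.674, 297.973, 123.985, 9.416.
Standard total = 69200; weights = 0.1604, 0.1994, 0.1850, 0.1864, 0.1373, 0.1315.
2010–14: 0.1604×10.404 + 0.1994×222.541 + 0.1850×247.941 + 0.1864×285.889 + 0.1373×158.838 + 0.1315×10.466 = 168.3868 per 1000.
2015–19: 0.1604×12.712 + 0.1994×200.563 + 0.1850×215.674 + 0.1864×297.973 + 0.1373×123.985 + 0.1315×9.416 = 155.7355 per 1000.
Difference = 168.3868 − 155.7355 = 12.6513.

12.65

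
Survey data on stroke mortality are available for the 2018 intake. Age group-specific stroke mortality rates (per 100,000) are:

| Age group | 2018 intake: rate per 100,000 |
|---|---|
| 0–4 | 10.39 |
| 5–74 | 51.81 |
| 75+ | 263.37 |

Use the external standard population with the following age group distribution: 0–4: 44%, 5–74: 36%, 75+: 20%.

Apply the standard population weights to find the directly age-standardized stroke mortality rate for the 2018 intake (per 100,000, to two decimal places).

Standard weights: 0.44, 0.36, 0.20.
Standardized rate: 0.4400×10.39 + 0.3600×51.81 + 0.2000×263.37 = 75.8972 per 100,000.

75.90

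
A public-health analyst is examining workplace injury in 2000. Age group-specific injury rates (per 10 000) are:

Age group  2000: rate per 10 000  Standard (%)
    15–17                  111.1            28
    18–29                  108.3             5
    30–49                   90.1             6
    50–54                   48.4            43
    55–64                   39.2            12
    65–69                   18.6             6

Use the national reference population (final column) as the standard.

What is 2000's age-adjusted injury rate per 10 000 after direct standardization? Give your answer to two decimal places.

Standard weights: 0.28, 0.05, 0.06, 0.43, 0.12, 0.06.
Standardized rate: 0.2800×111.1 + 0.0500×108.3 + 0.0600×90.1 + 0.4300×48.4 + 0.1200×39.2 + 0.0600×18.6 = 68.5610 per 10 000.

68.56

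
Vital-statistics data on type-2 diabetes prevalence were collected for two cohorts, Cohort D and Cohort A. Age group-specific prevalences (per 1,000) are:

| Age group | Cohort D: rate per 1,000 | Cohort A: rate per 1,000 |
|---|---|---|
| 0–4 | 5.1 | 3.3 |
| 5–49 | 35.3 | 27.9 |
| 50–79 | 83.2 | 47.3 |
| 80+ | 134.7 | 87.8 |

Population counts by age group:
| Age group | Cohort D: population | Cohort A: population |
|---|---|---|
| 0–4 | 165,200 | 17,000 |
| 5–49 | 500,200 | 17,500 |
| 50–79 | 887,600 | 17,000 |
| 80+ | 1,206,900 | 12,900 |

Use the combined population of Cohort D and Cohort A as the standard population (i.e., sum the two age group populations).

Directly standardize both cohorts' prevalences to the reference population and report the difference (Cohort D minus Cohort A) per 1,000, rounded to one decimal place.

Combined standard total = 2,824,300; weights = 0.0645, 0.1833, 0.3203, 0.4319.
Cohort D: 0.0645×5.1 + 0.1833×35.3 + 0.3203×83.2 + 0.4319×134.7 = 91.6241 per 1,000.
Cohort A: 0.0645×3.3 + 0.1833×27.9 + 0.3203×47.3 + 0.4319×87.8 = 58.3972 per 1,000.
Difference = 91.6241 − 58.3972 = 33.2269.

33.2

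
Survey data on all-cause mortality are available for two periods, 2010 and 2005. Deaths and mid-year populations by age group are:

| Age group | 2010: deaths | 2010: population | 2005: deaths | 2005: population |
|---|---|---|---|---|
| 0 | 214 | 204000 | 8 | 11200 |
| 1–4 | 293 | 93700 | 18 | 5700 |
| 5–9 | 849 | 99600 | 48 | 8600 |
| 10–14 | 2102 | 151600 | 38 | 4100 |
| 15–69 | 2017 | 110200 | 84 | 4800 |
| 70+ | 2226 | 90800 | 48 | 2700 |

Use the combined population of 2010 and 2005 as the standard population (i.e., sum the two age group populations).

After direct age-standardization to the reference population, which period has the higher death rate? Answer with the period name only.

2010

Age-specific rates per 100000 for 2010: 104.90, 312.70, 852.41, 1386.54, 1830.31, 2451.54.
For 2005: 71.43, 315.79, 558.14, 926.83, 1750.00, 1777.78.
Combined standard total = 787000; weights = 0.2734, 0.1263, 0.1375, 0.1978, 0.1461, 0.1188.
2010: 0.2734×104.90 + 0.1263×312.70 + 0.1375×852.41 + 0.1978×1386.54 + 0.1461×1830.31 + 0.1188×2451.54 = 1018.3958 per 100000.
2005: 0.2734×71.43 + 0.1263×315.79 + 0.1375×558.14 + 0.1978×926.83 + 0.1461×1750.00 + 0.1188×1777.78 = 786.4436 per 100000.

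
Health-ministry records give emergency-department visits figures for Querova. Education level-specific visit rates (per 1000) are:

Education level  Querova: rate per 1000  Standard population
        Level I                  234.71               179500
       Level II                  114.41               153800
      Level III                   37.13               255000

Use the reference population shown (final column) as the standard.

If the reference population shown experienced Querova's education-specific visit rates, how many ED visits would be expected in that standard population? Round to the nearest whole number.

69195

Expected ED visits = Σ (standard pop × education-specific rate ÷ 1000)
= 179500×234.71/1000 + 153800×114.41/1000 + 255000×37.13/1000
= 42130.44 + 17596.26 + 9468.15 = 69194.85.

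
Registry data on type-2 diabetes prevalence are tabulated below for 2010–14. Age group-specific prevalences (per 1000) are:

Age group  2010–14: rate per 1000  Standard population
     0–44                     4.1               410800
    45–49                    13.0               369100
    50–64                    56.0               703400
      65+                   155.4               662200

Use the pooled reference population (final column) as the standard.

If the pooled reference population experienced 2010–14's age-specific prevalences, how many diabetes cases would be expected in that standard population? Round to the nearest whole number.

148779

Expected diabetes cases = Σ (standard pop × age-specific rate ÷ 1000)
= 410800×4.1/1000 + 369100×13.0/1000 + 703400×56.0/1000 + 662200×155.4/1000
= 1684.28 + 4798.30 + 39390.40 + 102905.88 = 148778.86.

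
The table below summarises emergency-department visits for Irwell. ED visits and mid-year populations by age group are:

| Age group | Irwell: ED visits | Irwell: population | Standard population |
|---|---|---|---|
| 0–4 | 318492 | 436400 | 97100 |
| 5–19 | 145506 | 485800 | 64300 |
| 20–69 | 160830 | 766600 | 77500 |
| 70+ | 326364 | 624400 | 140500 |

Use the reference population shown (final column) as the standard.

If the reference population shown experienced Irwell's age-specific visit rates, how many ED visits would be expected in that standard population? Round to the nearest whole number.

Age-specific rates per 1000 for Irwell: 729.817, 299.518, 209.797, 522.684.
Expected ED visits = Σ (standard pop × age-specific rate ÷ 1000)
= 97100×729.817/1000 + 64300×299.518/1000 + 77500×209.797/1000 + 140500×522.684/1000
= 70865.20 + 19259.03 + 16259.23 + 73437.13 = 179820.58.

179821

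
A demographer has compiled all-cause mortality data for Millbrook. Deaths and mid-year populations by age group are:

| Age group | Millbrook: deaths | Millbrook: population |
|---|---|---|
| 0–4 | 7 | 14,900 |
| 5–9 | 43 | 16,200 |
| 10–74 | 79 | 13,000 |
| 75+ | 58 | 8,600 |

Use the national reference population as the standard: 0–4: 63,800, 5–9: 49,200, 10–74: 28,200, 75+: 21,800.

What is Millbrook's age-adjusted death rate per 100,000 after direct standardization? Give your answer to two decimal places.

293.84

Age-specific rates per 100,000 for Millbrook: 46.98, 265.43, 607.69, 674.42.
Standard total = 163,000; weights = 0.3914, 0.3018, 0.1730, 0.1337.
Standardized rate: 0.3914×46.98 + 0.3018×265.43 + 0.1730×607.69 + 0.1337×674.42 = 293.8394 per 100,000.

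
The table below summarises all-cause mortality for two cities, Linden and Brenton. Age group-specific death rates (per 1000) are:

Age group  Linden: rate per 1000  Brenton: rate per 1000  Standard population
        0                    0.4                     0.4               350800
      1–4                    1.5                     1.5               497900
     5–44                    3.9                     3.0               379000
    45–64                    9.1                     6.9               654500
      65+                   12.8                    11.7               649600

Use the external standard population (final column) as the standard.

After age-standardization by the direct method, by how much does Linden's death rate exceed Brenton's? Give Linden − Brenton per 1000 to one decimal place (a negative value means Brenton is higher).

Standard total = 2531800; weights = 0.1386, 0.1967, 0.1497, 0.2585, 0.2566.
Linden: 0.1386×0.4 + 0.1967×1.5 + 0.1497×3.9 + 0.2585×9.1 + 0.2566×12.8 = 6.5709 per 1000.
Brenton: 0.1386×0.4 + 0.1967×1.5 + 0.1497×3.0 + 0.2585×6.9 + 0.2566×11.7 = 5.5852 per 1000.
Difference = 6.5709 − 5.5852 = 0.9857.

1.0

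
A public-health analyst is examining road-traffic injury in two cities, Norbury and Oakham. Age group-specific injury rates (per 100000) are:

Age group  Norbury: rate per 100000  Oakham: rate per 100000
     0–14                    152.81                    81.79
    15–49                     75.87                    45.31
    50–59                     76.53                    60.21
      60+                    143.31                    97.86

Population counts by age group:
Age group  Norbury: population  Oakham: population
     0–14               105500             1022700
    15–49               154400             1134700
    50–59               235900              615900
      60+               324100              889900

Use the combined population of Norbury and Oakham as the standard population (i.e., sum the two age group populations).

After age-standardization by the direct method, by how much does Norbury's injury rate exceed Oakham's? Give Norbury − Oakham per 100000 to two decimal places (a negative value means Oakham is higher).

Combined standard total = 4483100; weights = 0.2517, 0.2875, 0.1900, 0.2708.
Norbury: 0.2517×152.81 + 0.2875×75.87 + 0.1900×76.53 + 0.2708×143.31 = 113.6202 per 100000.
Oakham: 0.2517×81.79 + 0.2875×45.31 + 0.1900×60.21 + 0.2708×97.86 = 71.5517 per 100000.
Difference = 113.6202 − 71.5517 = 42.0685.

42.07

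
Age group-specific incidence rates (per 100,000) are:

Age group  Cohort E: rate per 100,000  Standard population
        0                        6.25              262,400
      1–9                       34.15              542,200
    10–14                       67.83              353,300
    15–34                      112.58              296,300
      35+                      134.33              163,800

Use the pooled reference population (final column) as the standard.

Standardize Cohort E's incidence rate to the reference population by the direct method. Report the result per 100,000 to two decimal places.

Standard total = 1,618,000; weights = 0.1622, 0.3351, 0.2184, 0.1831, 0.1012.
Standardized rate: 0.1622×6.25 + 0.3351×34.15 + 0.2184×67.83 + 0.1831×112.58 + 0.1012×134.33 = 61.4840 per 100,000.

61.48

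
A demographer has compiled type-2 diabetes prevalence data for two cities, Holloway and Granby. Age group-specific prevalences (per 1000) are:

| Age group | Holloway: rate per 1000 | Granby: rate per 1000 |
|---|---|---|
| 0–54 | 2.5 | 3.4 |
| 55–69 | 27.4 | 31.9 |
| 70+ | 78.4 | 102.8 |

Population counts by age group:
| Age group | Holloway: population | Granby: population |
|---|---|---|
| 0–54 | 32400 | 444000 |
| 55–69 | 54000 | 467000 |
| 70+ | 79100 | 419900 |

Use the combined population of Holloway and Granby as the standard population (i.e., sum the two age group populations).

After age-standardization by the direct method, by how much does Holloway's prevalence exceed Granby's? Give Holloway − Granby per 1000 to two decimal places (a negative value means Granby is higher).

-9.99

Combined standard total = 1496400; weights = 0.3184, 0.3482, 0.3335.
Holloway: 0.3184×2.5 + 0.3482×27.4 + 0.3335×78.4 = 36.4796 per 1000.
Granby: 0.3184×3.4 + 0.3482×31.9 + 0.3335×102.8 = 46.4694 per 1000.
Difference = 36.4796 − 46.4694 = -9.9899.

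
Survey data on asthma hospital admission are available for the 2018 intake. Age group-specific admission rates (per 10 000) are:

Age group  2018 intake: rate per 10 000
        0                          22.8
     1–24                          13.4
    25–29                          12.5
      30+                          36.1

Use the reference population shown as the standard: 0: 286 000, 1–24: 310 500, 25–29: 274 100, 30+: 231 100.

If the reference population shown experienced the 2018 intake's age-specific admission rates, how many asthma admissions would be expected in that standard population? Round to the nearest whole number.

2245

Expected asthma admissions = Σ (standard pop × age-specific rate ÷ 10 000)
= 286 000×22.8/10 000 + 310 500×13.4/10 000 + 274 100×12.5/10 000 + 231 100×36.1/10 000
= 652.08 + 416.07 + 342.62 + 834.27 = 2245.05.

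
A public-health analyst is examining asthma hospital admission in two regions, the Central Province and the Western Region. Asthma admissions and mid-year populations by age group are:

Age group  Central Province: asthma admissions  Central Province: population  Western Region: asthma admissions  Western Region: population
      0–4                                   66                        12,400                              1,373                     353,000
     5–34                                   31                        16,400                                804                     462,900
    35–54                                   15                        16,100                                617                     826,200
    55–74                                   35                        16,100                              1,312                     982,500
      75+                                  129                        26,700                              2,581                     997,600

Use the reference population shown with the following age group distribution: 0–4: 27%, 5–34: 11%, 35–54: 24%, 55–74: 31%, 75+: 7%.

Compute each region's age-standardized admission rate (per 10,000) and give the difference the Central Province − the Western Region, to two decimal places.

8.65

Age-specific rates per 10,000 for the Central Province: 53.23, 18.90, 9.32, 21.74, 48.31.
For the Western Region: 38.90, 17.37, 7.47, 13.35, 25.87.
Standard weights: 0.27, 0.11, 0.24, 0.31, 0.07.
The Central Province: 0.2700×53.23 + 0.1100×18.90 + 0.2400×9.32 + 0.3100×21.74 + 0.0700×48.31 = 28.8074 per 10,000.
The Western Region: 0.2700×38.90 + 0.1100×17.37 + 0.2400×7.47 + 0.3100×13.35 + 0.0700×25.87 = 20.1553 per 10,000.
Difference = 28.8074 − 20.1553 = 8.6522.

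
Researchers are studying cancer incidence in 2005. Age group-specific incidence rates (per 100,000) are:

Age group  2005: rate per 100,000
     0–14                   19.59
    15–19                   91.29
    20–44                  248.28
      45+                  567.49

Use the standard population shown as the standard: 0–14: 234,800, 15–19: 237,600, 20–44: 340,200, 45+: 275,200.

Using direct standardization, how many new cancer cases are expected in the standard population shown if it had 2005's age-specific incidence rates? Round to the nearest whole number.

Expected new cancer cases = Σ (standard pop × age-specific rate ÷ 100,000)
= 234,800×19.59/100,000 + 237,600×91.29/100,000 + 340,200×248.28/100,000 + 275,200×567.49/100,000
= 46.00 + 216.91 + 844.65 + 1561.73 = 2669.28.

2669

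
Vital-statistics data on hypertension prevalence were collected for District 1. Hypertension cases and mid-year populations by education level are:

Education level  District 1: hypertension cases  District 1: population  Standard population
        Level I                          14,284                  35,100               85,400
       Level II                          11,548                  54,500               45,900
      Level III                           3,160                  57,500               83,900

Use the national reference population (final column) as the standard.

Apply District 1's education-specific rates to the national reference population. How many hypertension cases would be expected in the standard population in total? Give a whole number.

49090

Education-specific rates per 1,000 for District 1: 406.952, 211.890, 54.957.
Expected hypertension cases = Σ (standard pop × education-specific rate ÷ 1,000)
= 85,400×406.952/1,000 + 45,900×211.890/1,000 + 83,900×54.957/1,000
= 34753.66 + 9725.75 + 4610.85 = 49090.26.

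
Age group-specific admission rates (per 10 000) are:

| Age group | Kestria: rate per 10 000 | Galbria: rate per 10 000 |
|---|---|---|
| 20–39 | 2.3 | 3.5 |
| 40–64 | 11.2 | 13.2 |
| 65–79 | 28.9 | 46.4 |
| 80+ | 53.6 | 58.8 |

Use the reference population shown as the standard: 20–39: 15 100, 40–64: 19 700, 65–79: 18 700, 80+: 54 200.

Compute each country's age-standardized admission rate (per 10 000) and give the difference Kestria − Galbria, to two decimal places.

-6.19

Standard total = 107 700; weights = 0.1402, 0.1829, 0.1736, 0.5032.
Kestria: 0.1402×2.3 + 0.1829×11.2 + 0.1736×28.9 + 0.5032×53.6 = 34.3632 per 10 000.
Galbria: 0.1402×3.5 + 0.1829×13.2 + 0.1736×46.4 + 0.5032×58.8 = 40.5527 per 10 000.
Difference = 34.3632 − 40.5527 = -6.1895.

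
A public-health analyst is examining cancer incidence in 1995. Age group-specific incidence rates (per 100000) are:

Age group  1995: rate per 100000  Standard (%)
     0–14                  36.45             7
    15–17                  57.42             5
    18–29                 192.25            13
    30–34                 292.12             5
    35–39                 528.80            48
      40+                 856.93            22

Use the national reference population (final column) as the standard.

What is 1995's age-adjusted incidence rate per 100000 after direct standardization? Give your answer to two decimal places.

Standard weights: 0.07, 0.05, 0.13, 0.05, 0.48, 0.22.
Standardized rate: 0.0700×36.45 + 0.0500×57.42 + 0.1300×192.25 + 0.0500×292.12 + 0.4800×528.80 + 0.2200×856.93 = 487.3696 per 100000.

487.37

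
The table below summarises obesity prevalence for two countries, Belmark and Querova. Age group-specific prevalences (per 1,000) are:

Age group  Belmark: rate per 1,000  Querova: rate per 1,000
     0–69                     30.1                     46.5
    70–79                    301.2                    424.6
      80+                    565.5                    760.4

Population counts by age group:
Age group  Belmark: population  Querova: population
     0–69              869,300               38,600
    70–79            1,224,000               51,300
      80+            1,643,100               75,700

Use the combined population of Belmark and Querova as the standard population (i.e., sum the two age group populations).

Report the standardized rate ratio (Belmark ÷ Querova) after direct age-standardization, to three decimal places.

0.732

Combined standard total = 3,902,000; weights = 0.2327, 0.3268, 0.4405.
Belmark: 0.2327×30.1 + 0.3268×301.2 + 0.4405×565.5 = 354.5437 per 1,000.
Querova: 0.2327×46.5 + 0.3268×424.6 + 0.4405×760.4 = 484.5426 per 1,000.
Ratio = 354.5437 ÷ 484.5426 = 0.73171.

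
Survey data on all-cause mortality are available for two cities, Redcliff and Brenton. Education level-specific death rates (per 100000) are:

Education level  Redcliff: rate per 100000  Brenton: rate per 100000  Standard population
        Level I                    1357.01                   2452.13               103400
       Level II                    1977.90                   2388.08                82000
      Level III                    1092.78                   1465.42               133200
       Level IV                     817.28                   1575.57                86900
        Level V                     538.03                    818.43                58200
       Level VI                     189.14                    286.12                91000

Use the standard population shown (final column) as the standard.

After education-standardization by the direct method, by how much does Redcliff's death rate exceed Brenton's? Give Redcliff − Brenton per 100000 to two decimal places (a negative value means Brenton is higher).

Standard total = 554700; weights = 0.1864, 0.1478, 0.2401, 0.1567, 0.1049, 0.1641.
Redcliff: 0.1864×1357.01 + 0.1478×1977.90 + 0.2401×1092.78 + 0.1567×817.28 + 0.1049×538.03 + 0.1641×189.14 = 1023.2696 per 100000.
Brenton: 0.1864×2452.13 + 0.1478×2388.08 + 0.2401×1465.42 + 0.1567×1575.57 + 0.1049×818.43 + 0.1641×286.12 = 1541.6501 per 100000.
Difference = 1023.2696 − 1541.6501 = -518.3805.

-518.38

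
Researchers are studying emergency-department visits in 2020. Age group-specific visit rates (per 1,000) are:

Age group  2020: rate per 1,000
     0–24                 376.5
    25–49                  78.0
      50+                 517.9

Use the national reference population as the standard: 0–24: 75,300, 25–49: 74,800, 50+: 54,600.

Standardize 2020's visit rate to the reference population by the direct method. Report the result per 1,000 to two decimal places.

305.14

Standard total = 204,700; weights = 0.3679, 0.3654, 0.2667.
Standardized rate: 0.3679×376.5 + 0.3654×78.0 + 0.2667×517.9 = 305.1402 per 1,000.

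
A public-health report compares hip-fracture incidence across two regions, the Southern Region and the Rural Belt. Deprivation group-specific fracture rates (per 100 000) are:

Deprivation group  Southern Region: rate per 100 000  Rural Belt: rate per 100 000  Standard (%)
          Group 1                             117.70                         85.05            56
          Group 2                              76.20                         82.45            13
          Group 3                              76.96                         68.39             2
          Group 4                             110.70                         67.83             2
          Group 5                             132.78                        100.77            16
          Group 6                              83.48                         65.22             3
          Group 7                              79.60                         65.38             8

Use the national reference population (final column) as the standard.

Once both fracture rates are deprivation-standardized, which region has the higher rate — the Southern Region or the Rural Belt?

Southern Region

Standard weights: 0.56, 0.13, 0.02, 0.02, 0.16, 0.03, 0.08.
The Southern Region: 0.5600×117.70 + 0.1300×76.20 + 0.0200×76.96 + 0.0200×110.70 + 0.1600×132.78 + 0.0300×83.48 + 0.0800×79.60 = 109.6884 per 100 000.
The Rural Belt: 0.5600×85.05 + 0.1300×82.45 + 0.0200×68.39 + 0.0200×67.83 + 0.1600×100.77 + 0.0300×65.22 + 0.0800×65.38 = 84.3811 per 100 000.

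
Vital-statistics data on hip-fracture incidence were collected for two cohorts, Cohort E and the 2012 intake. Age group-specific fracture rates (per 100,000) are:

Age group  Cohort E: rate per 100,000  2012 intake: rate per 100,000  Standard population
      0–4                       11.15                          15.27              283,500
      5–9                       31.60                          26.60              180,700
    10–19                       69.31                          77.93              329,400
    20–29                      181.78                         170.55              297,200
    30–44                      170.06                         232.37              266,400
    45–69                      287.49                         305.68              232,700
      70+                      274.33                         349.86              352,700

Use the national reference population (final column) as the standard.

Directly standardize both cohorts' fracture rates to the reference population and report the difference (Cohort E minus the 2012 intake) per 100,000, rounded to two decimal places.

Standard total = 1,942,600; weights = 0.1459, 0.0930, 0.1696, 0.1530, 0.1371, 0.1198, 0.1816.
Cohort E: 0.1459×11.15 + 0.0930×31.60 + 0.1696×69.31 + 0.1530×181.78 + 0.1371×170.06 + 0.1198×287.49 + 0.1816×274.33 = 151.6967 per 100,000.
The 2012 intake: 0.1459×15.27 + 0.0930×26.60 + 0.1696×77.93 + 0.1530×170.55 + 0.1371×232.37 + 0.1198×305.68 + 0.1816×349.86 = 176.0136 per 100,000.
Difference = 151.6967 − 176.0136 = -24.3169.

-24.32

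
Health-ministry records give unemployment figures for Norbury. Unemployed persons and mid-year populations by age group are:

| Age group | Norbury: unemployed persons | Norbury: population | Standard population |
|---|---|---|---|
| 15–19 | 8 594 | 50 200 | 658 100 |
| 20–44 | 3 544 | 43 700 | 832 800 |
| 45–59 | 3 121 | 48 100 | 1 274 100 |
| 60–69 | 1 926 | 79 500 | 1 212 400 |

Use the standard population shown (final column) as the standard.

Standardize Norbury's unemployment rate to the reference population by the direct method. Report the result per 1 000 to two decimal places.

Age-specific rates per 1 000 for Norbury: 171.195, 81.098, 64.886, 24.226.
Standard total = 3 977 400; weights = 0.1655, 0.2094, 0.3203, 0.3048.
Standardized rate: 0.1655×171.195 + 0.2094×81.098 + 0.3203×64.886 + 0.3048×24.226 = 73.4765 per 1 000.

73.48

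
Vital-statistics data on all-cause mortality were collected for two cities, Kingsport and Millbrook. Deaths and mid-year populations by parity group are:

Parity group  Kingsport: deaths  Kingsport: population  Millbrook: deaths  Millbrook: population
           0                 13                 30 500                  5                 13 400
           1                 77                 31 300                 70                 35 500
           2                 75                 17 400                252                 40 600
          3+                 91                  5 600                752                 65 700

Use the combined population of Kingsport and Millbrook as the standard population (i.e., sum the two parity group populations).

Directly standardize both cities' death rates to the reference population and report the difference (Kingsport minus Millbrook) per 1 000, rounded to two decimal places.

Parity-specific rates per 1 000 for Kingsport: 0.426, 2.460, 4.310, 16.250.
For Millbrook: 0.373, 1.972, 6.207, 11.446.
Combined standard total = 240 000; weights = 0.1829, 0.2783, 0.2417, 0.2971.
Kingsport: 0.1829×0.426 + 0.2783×2.460 + 0.2417×4.310 + 0.2971×16.250 = 6.6320 per 1 000.
Millbrook: 0.1829×0.373 + 0.2783×1.972 + 0.2417×6.207 + 0.2971×11.446 = 5.5175 per 1 000.
Difference = 6.6320 − 5.5175 = 1.1145.

1.11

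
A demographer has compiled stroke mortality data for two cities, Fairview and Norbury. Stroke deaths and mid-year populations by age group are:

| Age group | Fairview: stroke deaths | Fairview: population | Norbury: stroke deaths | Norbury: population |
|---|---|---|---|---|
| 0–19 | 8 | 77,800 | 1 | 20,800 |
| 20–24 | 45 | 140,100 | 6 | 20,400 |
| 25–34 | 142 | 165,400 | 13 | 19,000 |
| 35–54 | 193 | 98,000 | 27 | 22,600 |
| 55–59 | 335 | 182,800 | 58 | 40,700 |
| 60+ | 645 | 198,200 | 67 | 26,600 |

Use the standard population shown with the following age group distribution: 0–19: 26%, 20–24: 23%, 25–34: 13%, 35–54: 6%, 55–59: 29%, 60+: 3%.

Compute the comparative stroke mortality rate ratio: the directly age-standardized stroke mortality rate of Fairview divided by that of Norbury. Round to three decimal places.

1.315

Age-specific rates per 100,000 for Fairview: 10.28, 32.12, 85.85, 196.94, 183.26, 325.43.
For Norbury: 4.81, 29.41, 68.42, 119.47, 142.51, 251.88.
Standard weights: 0.26, 0.23, 0.13, 0.06, 0.29, 0.03.
Fairview: 0.2600×10.28 + 0.2300×32.12 + 0.1300×85.85 + 0.0600×196.94 + 0.2900×183.26 + 0.0300×325.43 = 95.9466 per 100,000.
Norbury: 0.2600×4.81 + 0.2300×29.41 + 0.1300×68.42 + 0.0600×119.47 + 0.2900×142.51 + 0.0300×251.88 = 72.9608 per 100,000.
Ratio = 95.9466 ÷ 72.9608 = 1.31504.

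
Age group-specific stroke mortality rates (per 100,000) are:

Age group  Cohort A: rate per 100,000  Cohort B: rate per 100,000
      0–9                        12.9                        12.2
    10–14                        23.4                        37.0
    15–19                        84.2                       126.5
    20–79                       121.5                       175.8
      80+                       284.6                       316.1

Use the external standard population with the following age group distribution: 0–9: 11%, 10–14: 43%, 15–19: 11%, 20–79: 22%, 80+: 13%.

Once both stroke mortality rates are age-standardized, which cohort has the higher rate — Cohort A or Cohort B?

Standard weights: 0.11, 0.43, 0.11, 0.22, 0.13.
Cohort A: 0.1100×12.9 + 0.4300×23.4 + 0.1100×84.2 + 0.2200×121.5 + 0.1300×284.6 = 84.4710 per 100,000.
Cohort B: 0.1100×12.2 + 0.4300×37.0 + 0.1100×126.5 + 0.2200×175.8 + 0.1300×316.1 = 110.9360 per 100,000.

Cohort B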